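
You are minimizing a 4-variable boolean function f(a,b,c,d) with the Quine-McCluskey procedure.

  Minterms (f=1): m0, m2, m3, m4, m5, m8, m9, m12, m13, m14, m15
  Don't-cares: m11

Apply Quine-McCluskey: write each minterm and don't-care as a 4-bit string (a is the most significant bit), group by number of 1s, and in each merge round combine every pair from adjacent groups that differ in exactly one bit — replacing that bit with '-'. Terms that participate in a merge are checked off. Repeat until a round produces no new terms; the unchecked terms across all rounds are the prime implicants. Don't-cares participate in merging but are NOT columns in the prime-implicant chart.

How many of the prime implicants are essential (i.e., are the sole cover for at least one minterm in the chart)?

[col 0] 0000*, 0010*, 0011*, 0100*, 0101*, 1000*, 1001*, 1011*, 1100*, 1101*, 1110*, 1111*
[col 1] -000*, -011, -100*, -101*, 0-00*, 00-0, 001-, 010-*, 1-00*, 1-01*, 1-11*, 10-1*, 100-*, 11-0*, 11-1*, 110-*, 111-*
[col 2] --00, -10-, 1--1, 1-0-, 11--
Prime implicants: --00, -011, -10-, 00-0, 001-, 1--1, 1-0-, 11--
PI chart (minterm → PIs covering it):
  0 | --00,00-0
  2 | 00-0,001-
  3 | -011,001-
  4 | --00,-10-
  5 | -10-  (sole → essential)
  8 | --00,1-0-
  9 | 1--1,1-0-
  12 | --00,-10-,1-0-,11--
  13 | -10-,1--1,1-0-,11--
  14 | 11--  (sole → essential)
  15 | 1--1,11--
Essential prime implicants: -10-, 11--

2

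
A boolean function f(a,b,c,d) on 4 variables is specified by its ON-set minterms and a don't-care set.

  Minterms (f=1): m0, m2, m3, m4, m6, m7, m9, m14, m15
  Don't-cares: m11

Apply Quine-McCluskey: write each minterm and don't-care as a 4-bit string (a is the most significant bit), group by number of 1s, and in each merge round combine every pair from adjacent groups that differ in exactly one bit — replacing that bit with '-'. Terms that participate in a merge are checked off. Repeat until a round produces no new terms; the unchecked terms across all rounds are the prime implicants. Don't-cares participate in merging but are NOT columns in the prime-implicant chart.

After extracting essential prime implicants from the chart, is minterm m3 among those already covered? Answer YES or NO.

Round 0: 0000✓ 0010✓ 0011✓ 0100✓ 0110✓ 0111✓ 1001✓ 1011✓ 1110✓ 1111✓
Round 1: -011✓ -110✓ -111✓ 0-00✓ 0-10✓ 0-11✓ 00-0✓ 001-✓ 01-0✓ 011-✓ 1-11✓ 10-1 111-✓
Round 2: --11 -11- 0--0 0-1-
PIs = {--11, -11-, 0--0, 0-1-, 10-1}
Coverage chart:
  m0: 0--0 ←essential
  m2: 0--0,0-1-
  m3: --11,0-1-
  m4: 0--0 ←essential
  m6: -11-,0--0,0-1-
  m7: --11,-11-,0-1-
  m9: 10-1 ←essential
  m14: -11- ←essential
  m15: --11,-11-
Essential: -11-, 0--0, 10-1

NO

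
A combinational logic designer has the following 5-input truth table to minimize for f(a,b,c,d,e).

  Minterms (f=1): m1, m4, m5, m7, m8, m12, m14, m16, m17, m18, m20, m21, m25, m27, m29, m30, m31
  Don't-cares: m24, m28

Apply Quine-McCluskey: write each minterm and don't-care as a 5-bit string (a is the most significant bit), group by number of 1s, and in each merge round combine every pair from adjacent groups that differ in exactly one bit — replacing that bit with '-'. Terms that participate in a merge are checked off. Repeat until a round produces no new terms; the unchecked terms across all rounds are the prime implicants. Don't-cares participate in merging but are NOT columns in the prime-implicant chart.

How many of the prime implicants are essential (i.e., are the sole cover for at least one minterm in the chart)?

6

size-2^0 implicants → 00001(✓)  00100(✓)  00101(✓)  00111(✓)  01000(✓)  01100(✓)  01110(✓)  10000(✓)  10001(✓)  10010(✓)  10100(✓)  10101(✓)  11000(✓)  11001(✓)  11011(✓)  11100(✓)  11101(✓)  11110(✓)  11111(✓)
size-2^1 implicants → -0001(✓)  -0100(✓)  -0101(✓)  -1000(✓)  -1100(✓)  -1110(✓)  0-100(✓)  00-01(✓)  001-1  0010-(✓)  01-00(✓)  011-0(✓)  1-000(✓)  1-001(✓)  1-100(✓)  1-101(✓)  10-00(✓)  10-01(✓)  100-0  1000-(✓)  1010-(✓)  11-00(✓)  11-01(✓)  11-11(✓)  110-1(✓)  1100-(✓)  111-0(✓)  111-1(✓)  1110-(✓)  1111-(✓)
size-2^2 implicants → --100  -0-01  -010-  -1-00  -11-0  1--00(✓)  1--01(✓)  1-00-(✓)  1-10-(✓)  10-0-(✓)  11--1  11-0-(✓)  111--
size-2^3 implicants → 1--0-
Unchecked terms (primes): --100, -0-01, -010-, -1-00, -11-0, 001-1, 1--0-, 100-0, 11--1, 111--
Minterm coverage:
  m1 ⊆ -0-01 [E]
  m4 ⊆ --100,-010-
  m5 ⊆ -0-01,-010-,001-1
  m7 ⊆ 001-1 [E]
  m8 ⊆ -1-00 [E]
  m12 ⊆ --100,-1-00,-11-0
  m14 ⊆ -11-0 [E]
  m16 ⊆ 1--0-,100-0
  m17 ⊆ -0-01,1--0-
  m18 ⊆ 100-0 [E]
  m20 ⊆ --100,-010-,1--0-
  m21 ⊆ -0-01,-010-,1--0-
  m25 ⊆ 1--0-,11--1
  m27 ⊆ 11--1 [E]
  m29 ⊆ 1--0-,11--1,111--
  m30 ⊆ -11-0,111--
  m31 ⊆ 11--1,111--
E = {-0-01, -1-00, -11-0, 001-1, 100-0, 11--1}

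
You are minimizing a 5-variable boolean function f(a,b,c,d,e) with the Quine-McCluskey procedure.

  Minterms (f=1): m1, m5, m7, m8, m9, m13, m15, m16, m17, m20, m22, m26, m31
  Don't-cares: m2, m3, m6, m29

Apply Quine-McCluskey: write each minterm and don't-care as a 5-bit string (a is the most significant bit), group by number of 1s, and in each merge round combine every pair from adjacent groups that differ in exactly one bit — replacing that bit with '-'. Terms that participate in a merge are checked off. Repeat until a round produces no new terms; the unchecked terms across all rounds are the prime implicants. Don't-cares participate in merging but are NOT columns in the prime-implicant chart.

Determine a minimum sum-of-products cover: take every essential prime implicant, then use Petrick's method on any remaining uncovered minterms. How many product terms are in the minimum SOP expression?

[col 0] 00001*, 00010*, 00011*, 00101*, 00110*, 00111*, 01000*, 01001*, 01101*, 01111*, 10000*, 10001*, 10100*, 10110*, 11010, 11101*, 11111*
[col 1] -0001, -0110, -1101*, -1111*, 0-001*, 0-101*, 0-111*, 00-01*, 00-10*, 00-11*, 000-1*, 0001-*, 001-1*, 0011-*, 01-01*, 0100-, 011-1*, 10-00, 1000-, 101-0, 111-1*
[col 2] -11-1, 0--01, 0-1-1, 00--1, 00-1-
Prime implicants: -0001, -0110, -11-1, 0--01, 0-1-1, 00--1, 00-1-, 0100-, 10-00, 1000-, 101-0, 11010
PI chart (minterm → PIs covering it):
  1 | -0001,0--01,00--1
  5 | 0--01,0-1-1,00--1
  7 | 0-1-1,00--1,00-1-
  8 | 0100-  (sole → essential)
  9 | 0--01,0100-
  13 | -11-1,0--01,0-1-1
  15 | -11-1,0-1-1
  16 | 10-00,1000-
  17 | -0001,1000-
  20 | 10-00,101-0
  22 | -0110,101-0
  26 | 11010  (sole → essential)
  31 | -11-1  (sole → essential)
Essential prime implicants: -11-1, 0100-, 11010
Petrick residual → 00--1, 1000-, 101-0
Minimum SOP uses 6 PIs: bce + a'b'e + a'bc'd' + ab'c'd' + ab'ce' + abc'de'

6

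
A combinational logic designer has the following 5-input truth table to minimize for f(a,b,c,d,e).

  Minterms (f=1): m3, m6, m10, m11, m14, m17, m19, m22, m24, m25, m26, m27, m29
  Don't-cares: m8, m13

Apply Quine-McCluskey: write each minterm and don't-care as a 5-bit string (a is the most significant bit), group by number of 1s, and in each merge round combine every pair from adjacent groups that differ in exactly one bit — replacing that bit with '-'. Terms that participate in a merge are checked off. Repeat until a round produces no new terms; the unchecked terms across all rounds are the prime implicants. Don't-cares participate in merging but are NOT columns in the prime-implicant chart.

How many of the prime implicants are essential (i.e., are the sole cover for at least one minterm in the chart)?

3

[col 0] 00011*, 00110*, 01000*, 01010*, 01011*, 01101*, 01110*, 10001*, 10011*, 10110*, 11000*, 11001*, 11010*, 11011*, 11101*
[col 1] -0011*, -0110, -1000*, -1010*, -1011*, -1101, 0-011*, 0-110, 01-10, 010-0*, 0101-*, 1-001*, 1-011*, 100-1*, 11-01, 110-0*, 110-1*, 1100-*, 1101-*
[col 2] --011, -10-0, -101-, 1-0-1, 110--
Prime implicants: --011, -0110, -10-0, -101-, -1101, 0-110, 01-10, 1-0-1, 11-01, 110--
PI chart (minterm → PIs covering it):
  3 | --011  (sole → essential)
  6 | -0110,0-110
  10 | -10-0,-101-,01-10
  11 | --011,-101-
  14 | 0-110,01-10
  17 | 1-0-1  (sole → essential)
  19 | --011,1-0-1
  22 | -0110  (sole → essential)
  24 | -10-0,110--
  25 | 1-0-1,11-01,110--
  26 | -10-0,-101-,110--
  27 | --011,-101-,1-0-1,110--
  29 | -1101,11-01
Essential prime implicants: --011, -0110, 1-0-1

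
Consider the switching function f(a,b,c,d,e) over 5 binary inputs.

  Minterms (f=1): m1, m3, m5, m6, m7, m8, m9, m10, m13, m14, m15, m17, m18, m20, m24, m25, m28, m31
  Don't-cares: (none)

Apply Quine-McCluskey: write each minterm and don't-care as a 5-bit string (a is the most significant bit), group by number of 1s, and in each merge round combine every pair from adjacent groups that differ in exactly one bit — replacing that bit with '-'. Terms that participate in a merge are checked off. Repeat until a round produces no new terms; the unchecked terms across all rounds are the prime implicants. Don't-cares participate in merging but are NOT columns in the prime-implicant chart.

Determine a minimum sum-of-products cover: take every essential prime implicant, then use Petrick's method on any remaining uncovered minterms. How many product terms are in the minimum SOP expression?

[col 0] 00001*, 00011*, 00101*, 00110*, 00111*, 01000*, 01001*, 01010*, 01101*, 01110*, 01111*, 10001*, 10010, 10100*, 11000*, 11001*, 11100*, 11111*
[col 1] -0001*, -1000*, -1001*, -1111, 0-001*, 0-101*, 0-110*, 0-111*, 00-01*, 00-11*, 000-1*, 001-1*, 0011-*, 01-01*, 01-10, 010-0, 0100-*, 011-1*, 0111-*, 1-001*, 1-100, 11-00, 1100-*
[col 2] --001, -100-, 0--01, 0-1-1, 0-11-, 00--1
Prime implicants: --001, -100-, -1111, 0--01, 0-1-1, 0-11-, 00--1, 01-10, 010-0, 1-100, 10010, 11-00
PI chart (minterm → PIs covering it):
  1 | --001,0--01,00--1
  3 | 00--1  (sole → essential)
  5 | 0--01,0-1-1,00--1
  6 | 0-11-  (sole → essential)
  7 | 0-1-1,0-11-,00--1
  8 | -100-,010-0
  9 | --001,-100-,0--01
  10 | 01-10,010-0
  13 | 0--01,0-1-1
  14 | 0-11-,01-10
  15 | -1111,0-1-1,0-11-
  17 | --001  (sole → essential)
  18 | 10010  (sole → essential)
  20 | 1-100  (sole → essential)
  24 | -100-,11-00
  25 | --001,-100-
  28 | 1-100,11-00
  31 | -1111  (sole → essential)
Essential prime implicants: --001, -1111, 0-11-, 00--1, 1-100, 10010
Petrick residual → -100-, 0--01, 01-10
Minimum SOP uses 9 PIs: c'd'e + bc'd' + bcde + a'd'e + a'cd + a'b'e + a'bde' + acd'e' + ab'c'de'

9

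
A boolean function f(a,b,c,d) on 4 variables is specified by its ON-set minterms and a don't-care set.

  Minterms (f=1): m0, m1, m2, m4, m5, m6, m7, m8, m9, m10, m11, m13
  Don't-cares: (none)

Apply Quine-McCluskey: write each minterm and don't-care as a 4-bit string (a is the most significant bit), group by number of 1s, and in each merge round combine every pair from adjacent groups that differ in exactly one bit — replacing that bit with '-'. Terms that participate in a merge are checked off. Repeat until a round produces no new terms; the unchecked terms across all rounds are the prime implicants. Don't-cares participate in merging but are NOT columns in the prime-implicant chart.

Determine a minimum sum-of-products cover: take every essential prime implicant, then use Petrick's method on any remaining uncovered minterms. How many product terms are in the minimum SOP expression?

4

[col 0] 0000*, 0001*, 0010*, 0100*, 0101*, 0110*, 0111*, 1000*, 1001*, 1010*, 1011*, 1101*
[col 1] -000*, -001*, -010*, -101*, 0-00*, 0-01*, 0-10*, 00-0*, 000-*, 01-0*, 01-1*, 010-*, 011-*, 1-01*, 10-0*, 10-1*, 100-*, 101-*
[col 2] --01, -0-0, -00-, 0--0, 0-0-, 01--, 10--
Prime implicants: --01, -0-0, -00-, 0--0, 0-0-, 01--, 10--
PI chart (minterm → PIs covering it):
  0 | -0-0,-00-,0--0,0-0-
  1 | --01,-00-,0-0-
  2 | -0-0,0--0
  4 | 0--0,0-0-,01--
  5 | --01,0-0-,01--
  6 | 0--0,01--
  7 | 01--  (sole → essential)
  8 | -0-0,-00-,10--
  9 | --01,-00-,10--
  10 | -0-0,10--
  11 | 10--  (sole → essential)
  13 | --01  (sole → essential)
Essential prime implicants: --01, 01--, 10--
Petrick residual → -0-0
Minimum SOP uses 4 PIs: c'd + b'd' + a'b + ab'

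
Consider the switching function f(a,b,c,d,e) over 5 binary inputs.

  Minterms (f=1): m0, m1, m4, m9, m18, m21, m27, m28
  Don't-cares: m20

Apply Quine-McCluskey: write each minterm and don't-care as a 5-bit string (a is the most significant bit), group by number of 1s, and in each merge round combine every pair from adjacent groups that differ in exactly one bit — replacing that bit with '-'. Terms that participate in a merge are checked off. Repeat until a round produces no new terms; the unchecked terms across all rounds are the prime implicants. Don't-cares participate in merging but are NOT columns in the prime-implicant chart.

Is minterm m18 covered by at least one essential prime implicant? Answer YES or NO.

size-2^0 implicants → 00000(✓)  00001(✓)  00100(✓)  01001(✓)  10010  10100(✓)  10101(✓)  11011  11100(✓)
size-2^1 implicants → -0100  0-001  00-00  0000-  1-100  1010-
Unchecked terms (primes): -0100, 0-001, 00-00, 0000-, 1-100, 10010, 1010-, 11011
Minterm coverage:
  m0 ⊆ 00-00,0000-
  m1 ⊆ 0-001,0000-
  m4 ⊆ -0100,00-00
  m9 ⊆ 0-001 [E]
  m18 ⊆ 10010 [E]
  m21 ⊆ 1010- [E]
  m27 ⊆ 11011 [E]
  m28 ⊆ 1-100 [E]
E = {0-001, 1-100, 10010, 1010-, 11011}

YES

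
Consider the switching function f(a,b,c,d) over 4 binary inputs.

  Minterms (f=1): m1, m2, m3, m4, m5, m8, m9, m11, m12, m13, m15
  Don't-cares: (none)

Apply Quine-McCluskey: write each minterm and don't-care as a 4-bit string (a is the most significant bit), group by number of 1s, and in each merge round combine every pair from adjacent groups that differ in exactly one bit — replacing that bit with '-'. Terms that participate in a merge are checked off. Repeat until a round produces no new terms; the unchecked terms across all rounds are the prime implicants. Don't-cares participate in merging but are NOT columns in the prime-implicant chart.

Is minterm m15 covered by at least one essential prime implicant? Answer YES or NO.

Round 0: 0001✓ 0010✓ 0011✓ 0100✓ 0101✓ 1000✓ 1001✓ 1011✓ 1100✓ 1101✓ 1111✓
Round 1: -001✓ -011✓ -100✓ -101✓ 0-01✓ 00-1✓ 001- 010-✓ 1-00✓ 1-01✓ 1-11✓ 10-1✓ 100-✓ 11-1✓ 110-✓
Round 2: --01 -0-1 -10- 1--1 1-0-
PIs = {--01, -0-1, -10-, 001-, 1--1, 1-0-}
Coverage chart:
  m1: --01,-0-1
  m2: 001- ←essential
  m3: -0-1,001-
  m4: -10- ←essential
  m5: --01,-10-
  m8: 1-0- ←essential
  m9: --01,-0-1,1--1,1-0-
  m11: -0-1,1--1
  m12: -10-,1-0-
  m13: --01,-10-,1--1,1-0-
  m15: 1--1 ←essential
Essential: -10-, 001-, 1--1, 1-0-

YES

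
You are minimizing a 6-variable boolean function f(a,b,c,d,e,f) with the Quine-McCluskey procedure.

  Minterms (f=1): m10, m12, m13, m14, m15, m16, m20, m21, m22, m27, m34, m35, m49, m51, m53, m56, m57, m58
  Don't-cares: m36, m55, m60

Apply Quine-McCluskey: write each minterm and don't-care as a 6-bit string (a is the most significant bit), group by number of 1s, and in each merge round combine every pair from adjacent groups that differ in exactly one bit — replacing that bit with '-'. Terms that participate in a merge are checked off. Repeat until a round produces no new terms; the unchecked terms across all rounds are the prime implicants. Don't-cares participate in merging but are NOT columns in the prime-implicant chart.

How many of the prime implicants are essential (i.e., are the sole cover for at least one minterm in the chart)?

[col 0] 001010*, 001100*, 001101*, 001110*, 001111*, 010000*, 010100*, 010101*, 010110*, 011011, 100010*, 100011*, 100100, 110001*, 110011*, 110101*, 110111*, 111000*, 111001*, 111010*, 111100*
[col 1] -10101, 001-10, 0011-0*, 0011-1*, 00110-*, 00111-*, 010-00, 0101-0, 01010-, 1-0011, 10001-, 11-001, 110-01*, 110-11*, 1100-1*, 1101-1*, 111-00, 1110-0, 11100-
[col 2] 0011--, 110--1
Prime implicants: -10101, 001-10, 0011--, 010-00, 0101-0, 01010-, 011011, 1-0011, 10001-, 100100, 11-001, 110--1, 111-00, 1110-0, 11100-
PI chart (minterm → PIs covering it):
  10 | 001-10  (sole → essential)
  12 | 0011--  (sole → essential)
  13 | 0011--  (sole → essential)
  14 | 001-10,0011--
  15 | 0011--  (sole → essential)
  16 | 010-00  (sole → essential)
  20 | 010-00,0101-0,01010-
  21 | -10101,01010-
  22 | 0101-0  (sole → essential)
  27 | 011011  (sole → essential)
  34 | 10001-  (sole → essential)
  35 | 1-0011,10001-
  49 | 11-001,110--1
  51 | 1-0011,110--1
  53 | -10101,110--1
  56 | 111-00,1110-0,11100-
  57 | 11-001,11100-
  58 | 1110-0  (sole → essential)
Essential prime implicants: 001-10, 0011--, 010-00, 0101-0, 011011, 10001-, 1110-0

7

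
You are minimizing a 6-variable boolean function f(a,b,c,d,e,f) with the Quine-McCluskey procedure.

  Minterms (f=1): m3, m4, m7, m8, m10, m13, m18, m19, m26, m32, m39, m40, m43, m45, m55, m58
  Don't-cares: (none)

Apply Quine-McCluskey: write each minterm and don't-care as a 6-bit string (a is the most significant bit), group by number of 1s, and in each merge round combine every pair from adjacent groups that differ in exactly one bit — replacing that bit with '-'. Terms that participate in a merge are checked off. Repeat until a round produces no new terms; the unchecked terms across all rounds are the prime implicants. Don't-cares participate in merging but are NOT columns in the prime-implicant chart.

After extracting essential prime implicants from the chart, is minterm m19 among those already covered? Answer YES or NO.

[col 0] 000011*, 000100, 000111*, 001000*, 001010*, 001101*, 010010*, 010011*, 011010*, 100000*, 100111*, 101000*, 101011, 101101*, 110111*, 111010*
[col 1] -00111, -01000, -01101, -11010, 0-0011, 0-1010, 000-11, 0010-0, 01-010, 01001-, 1-0111, 10-000
Prime implicants: -00111, -01000, -01101, -11010, 0-0011, 0-1010, 000-11, 000100, 0010-0, 01-010, 01001-, 1-0111, 10-000, 101011
PI chart (minterm → PIs covering it):
  3 | 0-0011,000-11
  4 | 000100  (sole → essential)
  7 | -00111,000-11
  8 | -01000,0010-0
  10 | 0-1010,0010-0
  13 | -01101  (sole → essential)
  18 | 01-010,01001-
  19 | 0-0011,01001-
  26 | -11010,0-1010,01-010
  32 | 10-000  (sole → essential)
  39 | -00111,1-0111
  40 | -01000,10-000
  43 | 101011  (sole → essential)
  45 | -01101  (sole → essential)
  55 | 1-0111  (sole → essential)
  58 | -11010  (sole → essential)
Essential prime implicants: -01101, -11010, 000100, 1-0111, 10-000, 101011

NO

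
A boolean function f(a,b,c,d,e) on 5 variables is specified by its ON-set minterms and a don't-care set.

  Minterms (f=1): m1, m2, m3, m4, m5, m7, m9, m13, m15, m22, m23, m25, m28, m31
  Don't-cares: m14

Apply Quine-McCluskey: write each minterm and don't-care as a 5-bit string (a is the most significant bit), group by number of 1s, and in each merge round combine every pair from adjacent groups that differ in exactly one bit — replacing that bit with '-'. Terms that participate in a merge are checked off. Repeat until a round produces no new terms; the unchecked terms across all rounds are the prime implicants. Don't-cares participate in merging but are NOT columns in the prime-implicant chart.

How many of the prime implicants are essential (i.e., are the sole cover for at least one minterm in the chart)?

6

[col 0] 00001*, 00010*, 00011*, 00100*, 00101*, 00111*, 01001*, 01101*, 01110*, 01111*, 10110*, 10111*, 11001*, 11100, 11111*
[col 1] -0111*, -1001, -1111*, 0-001*, 0-101*, 0-111*, 00-01*, 00-11*, 000-1*, 0001-, 001-1*, 0010-, 01-01*, 011-1*, 0111-, 1-111*, 1011-
[col 2] --111, 0--01, 0-1-1, 00--1
Prime implicants: --111, -1001, 0--01, 0-1-1, 00--1, 0001-, 0010-, 0111-, 1011-, 11100
PI chart (minterm → PIs covering it):
  1 | 0--01,00--1
  2 | 0001-  (sole → essential)
  3 | 00--1,0001-
  4 | 0010-  (sole → essential)
  5 | 0--01,0-1-1,00--1,0010-
  7 | --111,0-1-1,00--1
  9 | -1001,0--01
  13 | 0--01,0-1-1
  15 | --111,0-1-1,0111-
  22 | 1011-  (sole → essential)
  23 | --111,1011-
  25 | -1001  (sole → essential)
  28 | 11100  (sole → essential)
  31 | --111  (sole → essential)
Essential prime implicants: --111, -1001, 0001-, 0010-, 1011-, 11100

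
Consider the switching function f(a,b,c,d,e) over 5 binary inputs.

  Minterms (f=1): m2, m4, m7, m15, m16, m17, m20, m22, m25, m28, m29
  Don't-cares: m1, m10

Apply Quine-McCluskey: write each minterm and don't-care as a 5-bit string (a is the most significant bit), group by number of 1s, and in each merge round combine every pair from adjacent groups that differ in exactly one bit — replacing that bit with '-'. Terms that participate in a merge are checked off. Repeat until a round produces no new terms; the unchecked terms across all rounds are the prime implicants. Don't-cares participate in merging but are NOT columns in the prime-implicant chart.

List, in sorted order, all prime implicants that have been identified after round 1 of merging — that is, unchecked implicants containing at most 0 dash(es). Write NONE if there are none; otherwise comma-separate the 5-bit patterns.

NONE

Round 0: 00001✓ 00010✓ 00100✓ 00111✓ 01010✓ 01111✓ 10000✓ 10001✓ 10100✓ 10110✓ 11001✓ 11100✓ 11101✓
Round 1: -0001 -0100 0-010 0-111 1-001 1-100 10-00 1000- 101-0 11-01 1110-
PIs = {-0001, -0100, 0-010, 0-111, 1-001, 1-100, 10-00, 1000-, 101-0, 11-01, 1110-}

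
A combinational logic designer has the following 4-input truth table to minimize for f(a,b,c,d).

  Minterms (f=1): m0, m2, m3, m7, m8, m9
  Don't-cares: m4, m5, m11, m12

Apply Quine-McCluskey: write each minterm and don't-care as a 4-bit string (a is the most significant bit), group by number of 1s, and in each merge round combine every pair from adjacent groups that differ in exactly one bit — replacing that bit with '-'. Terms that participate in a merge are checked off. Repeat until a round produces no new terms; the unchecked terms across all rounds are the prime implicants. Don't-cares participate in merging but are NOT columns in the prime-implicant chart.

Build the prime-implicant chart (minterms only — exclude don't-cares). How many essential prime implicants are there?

size-2^0 implicants → 0000(✓)  0010(✓)  0011(✓)  0100(✓)  0101(✓)  0111(✓)  1000(✓)  1001(✓)  1011(✓)  1100(✓)
size-2^1 implicants → -000(✓)  -011  -100(✓)  0-00(✓)  0-11  00-0  001-  01-1  010-  1-00(✓)  10-1  100-
size-2^2 implicants → --00
Unchecked terms (primes): --00, -011, 0-11, 00-0, 001-, 01-1, 010-, 10-1, 100-
Minterm coverage:
  m0 ⊆ --00,00-0
  m2 ⊆ 00-0,001-
  m3 ⊆ -011,0-11,001-
  m7 ⊆ 0-11,01-1
  m8 ⊆ --00,100-
  m9 ⊆ 10-1,100-
(no essential prime implicants)

0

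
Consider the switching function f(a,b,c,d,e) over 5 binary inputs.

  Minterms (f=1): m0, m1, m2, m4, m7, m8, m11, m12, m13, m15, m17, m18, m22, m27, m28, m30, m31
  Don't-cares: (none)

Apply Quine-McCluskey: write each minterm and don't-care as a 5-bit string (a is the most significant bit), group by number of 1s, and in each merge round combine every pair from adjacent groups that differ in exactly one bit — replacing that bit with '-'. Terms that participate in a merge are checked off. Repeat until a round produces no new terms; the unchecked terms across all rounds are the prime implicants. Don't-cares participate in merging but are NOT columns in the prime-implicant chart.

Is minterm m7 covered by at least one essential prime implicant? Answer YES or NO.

Round 0: 00000✓ 00001✓ 00010✓ 00100✓ 00111✓ 01000✓ 01011✓ 01100✓ 01101✓ 01111✓ 10001✓ 10010✓ 10110✓ 11011✓ 11100✓ 11110✓ 11111✓
Round 1: -0001 -0010 -1011✓ -1100 -1111✓ 0-000✓ 0-100✓ 0-111 00-00✓ 000-0 0000- 01-00✓ 01-11✓ 011-1 0110- 1-110 10-10 11-11✓ 111-0 1111-
Round 2: -1-11 0--00
PIs = {-0001, -0010, -1-11, -1100, 0--00, 0-111, 000-0, 0000-, 011-1, 0110-, 1-110, 10-10, 111-0, 1111-}
Coverage chart:
  m0: 0--00,000-0,0000-
  m1: -0001,0000-
  m2: -0010,000-0
  m4: 0--00 ←essential
  m7: 0-111 ←essential
  m8: 0--00 ←essential
  m11: -1-11 ←essential
  m12: -1100,0--00,0110-
  m13: 011-1,0110-
  m15: -1-11,0-111,011-1
  m17: -0001 ←essential
  m18: -0010,10-10
  m22: 1-110,10-10
  m27: -1-11 ←essential
  m28: -1100,111-0
  m30: 1-110,111-0,1111-
  m31: -1-11,1111-
Essential: -0001, -1-11, 0--00, 0-111

YES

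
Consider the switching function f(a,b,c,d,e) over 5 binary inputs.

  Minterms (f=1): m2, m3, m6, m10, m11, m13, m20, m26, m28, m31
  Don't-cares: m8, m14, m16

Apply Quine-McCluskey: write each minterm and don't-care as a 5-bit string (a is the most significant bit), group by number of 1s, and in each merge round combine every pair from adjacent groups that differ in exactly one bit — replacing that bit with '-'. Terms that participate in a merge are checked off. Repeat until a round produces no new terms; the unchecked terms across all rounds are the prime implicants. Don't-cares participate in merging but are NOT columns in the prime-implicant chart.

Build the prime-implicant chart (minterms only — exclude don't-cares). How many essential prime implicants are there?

6

size-2^0 implicants → 00010(✓)  00011(✓)  00110(✓)  01000(✓)  01010(✓)  01011(✓)  01101  01110(✓)  10000(✓)  10100(✓)  11010(✓)  11100(✓)  11111
size-2^1 implicants → -1010  0-010(✓)  0-011(✓)  0-110(✓)  00-10(✓)  0001-(✓)  01-10(✓)  010-0  0101-(✓)  1-100  10-00
size-2^2 implicants → 0--10  0-01-
Unchecked terms (primes): -1010, 0--10, 0-01-, 010-0, 01101, 1-100, 10-00, 11111
Minterm coverage:
  m2 ⊆ 0--10,0-01-
  m3 ⊆ 0-01- [E]
  m6 ⊆ 0--10 [E]
  m10 ⊆ -1010,0--10,0-01-,010-0
  m11 ⊆ 0-01- [E]
  m13 ⊆ 01101 [E]
  m20 ⊆ 1-100,10-00
  m26 ⊆ -1010 [E]
  m28 ⊆ 1-100 [E]
  m31 ⊆ 11111 [E]
E = {-1010, 0--10, 0-01-, 01101, 1-100, 11111}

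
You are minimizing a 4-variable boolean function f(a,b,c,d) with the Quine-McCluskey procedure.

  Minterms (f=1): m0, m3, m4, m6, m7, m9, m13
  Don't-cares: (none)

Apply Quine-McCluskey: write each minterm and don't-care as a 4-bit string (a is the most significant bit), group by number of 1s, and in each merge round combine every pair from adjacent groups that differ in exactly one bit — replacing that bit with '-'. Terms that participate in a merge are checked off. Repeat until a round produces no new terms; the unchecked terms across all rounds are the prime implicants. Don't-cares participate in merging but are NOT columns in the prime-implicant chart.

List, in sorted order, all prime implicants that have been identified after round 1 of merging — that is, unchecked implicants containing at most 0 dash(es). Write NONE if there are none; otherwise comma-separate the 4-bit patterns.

size-2^0 implicants → 0000(✓)  0011(✓)  0100(✓)  0110(✓)  0111(✓)  1001(✓)  1101(✓)
size-2^1 implicants → 0-00  0-11  01-0  011-  1-01
Unchecked terms (primes): 0-00, 0-11, 01-0, 011-, 1-01

NONE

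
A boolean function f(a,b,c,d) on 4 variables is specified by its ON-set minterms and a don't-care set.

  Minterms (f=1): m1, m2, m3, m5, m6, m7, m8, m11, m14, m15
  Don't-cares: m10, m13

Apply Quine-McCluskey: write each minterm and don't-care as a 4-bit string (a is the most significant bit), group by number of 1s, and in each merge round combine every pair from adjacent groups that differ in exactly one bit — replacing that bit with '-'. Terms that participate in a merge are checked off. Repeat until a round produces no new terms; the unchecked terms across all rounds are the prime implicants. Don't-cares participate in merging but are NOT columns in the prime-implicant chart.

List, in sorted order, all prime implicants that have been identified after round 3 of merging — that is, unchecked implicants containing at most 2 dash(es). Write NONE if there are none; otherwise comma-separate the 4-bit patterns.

-1-1, 0--1, 10-0

[col 0] 0001*, 0010*, 0011*, 0101*, 0110*, 0111*, 1000*, 1010*, 1011*, 1101*, 1110*, 1111*
[col 1] -010*, -011*, -101*, -110*, -111*, 0-01*, 0-10*, 0-11*, 00-1*, 001-*, 01-1*, 011-*, 1-10*, 1-11*, 10-0, 101-*, 11-1*, 111-*
[col 2] --10*, --11*, -01-*, -1-1, -11-*, 0--1, 0-1-*, 1-1-*
[col 3] --1-
Prime implicants: --1-, -1-1, 0--1, 10-0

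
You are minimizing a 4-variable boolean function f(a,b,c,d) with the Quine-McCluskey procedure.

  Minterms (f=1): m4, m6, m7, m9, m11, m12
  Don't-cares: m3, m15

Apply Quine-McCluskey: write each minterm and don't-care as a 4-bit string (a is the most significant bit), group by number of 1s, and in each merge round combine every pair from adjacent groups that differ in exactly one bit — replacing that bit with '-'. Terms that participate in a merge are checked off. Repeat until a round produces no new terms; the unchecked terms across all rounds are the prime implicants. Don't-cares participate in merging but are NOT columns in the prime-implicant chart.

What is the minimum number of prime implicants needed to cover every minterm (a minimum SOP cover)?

Round 0: 0011✓ 0100✓ 0110✓ 0111✓ 1001✓ 1011✓ 1100✓ 1111✓
Round 1: -011✓ -100 -111✓ 0-11✓ 01-0 011- 1-11✓ 10-1
Round 2: --11
PIs = {--11, -100, 01-0, 011-, 10-1}
Coverage chart:
  m4: -100,01-0
  m6: 01-0,011-
  m7: --11,011-
  m9: 10-1 ←essential
  m11: --11,10-1
  m12: -100 ←essential
Essential: -100, 10-1
Petrick residual → 011-
Min cover (3 terms): bc'd' + a'bc + ab'd

3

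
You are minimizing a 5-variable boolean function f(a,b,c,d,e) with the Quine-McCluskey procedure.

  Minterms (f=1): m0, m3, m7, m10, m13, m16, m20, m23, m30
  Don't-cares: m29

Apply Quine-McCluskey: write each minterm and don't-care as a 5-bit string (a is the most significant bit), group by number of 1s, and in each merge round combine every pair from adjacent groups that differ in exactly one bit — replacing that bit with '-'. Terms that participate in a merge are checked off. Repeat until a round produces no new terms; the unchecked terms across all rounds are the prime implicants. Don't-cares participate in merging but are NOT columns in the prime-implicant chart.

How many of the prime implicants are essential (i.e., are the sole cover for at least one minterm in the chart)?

Round 0: 00000✓ 00011✓ 00111✓ 01010 01101✓ 10000✓ 10100✓ 10111✓ 11101✓ 11110
Round 1: -0000 -0111 -1101 00-11 10-00
PIs = {-0000, -0111, -1101, 00-11, 01010, 10-00, 11110}
Coverage chart:
  m0: -0000 ←essential
  m3: 00-11 ←essential
  m7: -0111,00-11
  m10: 01010 ←essential
  m13: -1101 ←essential
  m16: -0000,10-00
  m20: 10-00 ←essential
  m23: -0111 ←essential
  m30: 11110 ←essential
Essential: -0000, -0111, -1101, 00-11, 01010, 10-00, 11110

7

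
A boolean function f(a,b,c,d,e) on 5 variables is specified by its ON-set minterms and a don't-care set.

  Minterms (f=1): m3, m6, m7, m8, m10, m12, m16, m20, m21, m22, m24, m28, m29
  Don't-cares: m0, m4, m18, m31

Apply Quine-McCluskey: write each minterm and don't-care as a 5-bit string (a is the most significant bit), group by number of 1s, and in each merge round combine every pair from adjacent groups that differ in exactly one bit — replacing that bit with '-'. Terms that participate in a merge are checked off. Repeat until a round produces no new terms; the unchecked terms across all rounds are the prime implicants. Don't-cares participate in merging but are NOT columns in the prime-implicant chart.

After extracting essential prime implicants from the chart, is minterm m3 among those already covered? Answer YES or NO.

YES

size-2^0 implicants → 00000(✓)  00011(✓)  00100(✓)  00110(✓)  00111(✓)  01000(✓)  01010(✓)  01100(✓)  10000(✓)  10010(✓)  10100(✓)  10101(✓)  10110(✓)  11000(✓)  11100(✓)  11101(✓)  11111(✓)
size-2^1 implicants → -0000(✓)  -0100(✓)  -0110(✓)  -1000(✓)  -1100(✓)  0-000(✓)  0-100(✓)  00-00(✓)  00-11  001-0(✓)  0011-  01-00(✓)  010-0  1-000(✓)  1-100(✓)  1-101(✓)  10-00(✓)  10-10(✓)  100-0(✓)  101-0(✓)  1010-(✓)  11-00(✓)  111-1  1110-(✓)
size-2^2 implicants → --000(✓)  --100(✓)  -0-00(✓)  -01-0  -1-00(✓)  0--00(✓)  1--00(✓)  1-10-  10--0
size-2^3 implicants → ---00
Unchecked terms (primes): ---00, -01-0, 00-11, 0011-, 010-0, 1-10-, 10--0, 111-1
Minterm coverage:
  m3 ⊆ 00-11 [E]
  m6 ⊆ -01-0,0011-
  m7 ⊆ 00-11,0011-
  m8 ⊆ ---00,010-0
  m10 ⊆ 010-0 [E]
  m12 ⊆ ---00 [E]
  m16 ⊆ ---00,10--0
  m20 ⊆ ---00,-01-0,1-10-,10--0
  m21 ⊆ 1-10- [E]
  m22 ⊆ -01-0,10--0
  m24 ⊆ ---00 [E]
  m28 ⊆ ---00,1-10-
  m29 ⊆ 1-10-,111-1
E = {---00, 00-11, 010-0, 1-10-}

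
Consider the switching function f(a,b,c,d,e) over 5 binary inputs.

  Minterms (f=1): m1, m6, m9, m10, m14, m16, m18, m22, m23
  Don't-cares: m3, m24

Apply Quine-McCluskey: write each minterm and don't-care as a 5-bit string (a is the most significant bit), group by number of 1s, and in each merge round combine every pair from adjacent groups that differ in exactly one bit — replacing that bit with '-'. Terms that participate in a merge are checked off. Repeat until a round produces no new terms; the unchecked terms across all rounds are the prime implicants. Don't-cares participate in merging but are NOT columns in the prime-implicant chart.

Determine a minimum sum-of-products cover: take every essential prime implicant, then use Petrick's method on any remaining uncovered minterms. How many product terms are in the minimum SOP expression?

5

Round 0: 00001✓ 00011✓ 00110✓ 01001✓ 01010✓ 01110✓ 10000✓ 10010✓ 10110✓ 10111✓ 11000✓
Round 1: -0110 0-001 0-110 000-1 01-10 1-000 10-10 100-0 1011-
PIs = {-0110, 0-001, 0-110, 000-1, 01-10, 1-000, 10-10, 100-0, 1011-}
Coverage chart:
  m1: 0-001,000-1
  m6: -0110,0-110
  m9: 0-001 ←essential
  m10: 01-10 ←essential
  m14: 0-110,01-10
  m16: 1-000,100-0
  m18: 10-10,100-0
  m22: -0110,10-10,1011-
  m23: 1011- ←essential
Essential: 0-001, 01-10, 1011-
Petrick residual → -0110, 100-0
Min cover (5 terms): b'cde' + a'c'd'e + a'bde' + ab'c'e' + ab'cd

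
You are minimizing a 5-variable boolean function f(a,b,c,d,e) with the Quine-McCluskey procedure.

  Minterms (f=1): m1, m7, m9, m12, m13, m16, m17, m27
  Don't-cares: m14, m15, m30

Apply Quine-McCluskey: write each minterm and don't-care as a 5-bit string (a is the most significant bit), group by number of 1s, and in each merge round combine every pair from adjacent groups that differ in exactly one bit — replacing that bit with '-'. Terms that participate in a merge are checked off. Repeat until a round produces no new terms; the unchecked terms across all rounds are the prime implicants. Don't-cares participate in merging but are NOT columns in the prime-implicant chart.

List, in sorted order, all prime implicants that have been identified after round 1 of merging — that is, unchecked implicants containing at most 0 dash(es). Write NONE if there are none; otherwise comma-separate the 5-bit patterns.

[col 0] 00001*, 00111*, 01001*, 01100*, 01101*, 01110*, 01111*, 10000*, 10001*, 11011, 11110*
[col 1] -0001, -1110, 0-001, 0-111, 01-01, 011-0*, 011-1*, 0110-*, 0111-*, 1000-
[col 2] 011--
Prime implicants: -0001, -1110, 0-001, 0-111, 01-01, 011--, 1000-, 11011

11011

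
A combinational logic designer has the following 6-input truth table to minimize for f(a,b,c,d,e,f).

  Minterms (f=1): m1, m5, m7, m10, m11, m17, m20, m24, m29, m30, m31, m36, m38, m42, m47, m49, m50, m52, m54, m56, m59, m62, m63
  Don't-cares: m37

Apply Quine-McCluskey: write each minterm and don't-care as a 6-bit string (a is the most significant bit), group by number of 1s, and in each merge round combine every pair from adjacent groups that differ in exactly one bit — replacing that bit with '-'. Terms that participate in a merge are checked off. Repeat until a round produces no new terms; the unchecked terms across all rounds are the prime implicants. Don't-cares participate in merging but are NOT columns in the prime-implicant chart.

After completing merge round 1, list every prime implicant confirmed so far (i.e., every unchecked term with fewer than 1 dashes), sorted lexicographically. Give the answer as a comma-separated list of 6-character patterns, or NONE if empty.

NONE

Round 0: 000001✓ 000101✓ 000111✓ 001010✓ 001011✓ 010001✓ 010100✓ 011000✓ 011101✓ 011110✓ 011111✓ 100100✓ 100101✓ 100110✓ 101010✓ 101111✓ 110001✓ 110010✓ 110100✓ 110110✓ 111000✓ 111011✓ 111110✓ 111111✓
Round 1: -00101 -01010 -10001 -10100 -11000 -11110✓ -11111✓ 0-0001 000-01 0001-1 00101- 0111-1 01111-✓ 1-0100✓ 1-0110✓ 1-1111 1001-0✓ 10010- 11-110 110-10 1101-0✓ 111-11 11111-✓
Round 2: -1111- 1-01-0
PIs = {-00101, -01010, -10001, -10100, -11000, -1111-, 0-0001, 000-01, 0001-1, 00101-, 0111-1, 1-01-0, 1-1111, 10010-, 11-110, 110-10, 111-11}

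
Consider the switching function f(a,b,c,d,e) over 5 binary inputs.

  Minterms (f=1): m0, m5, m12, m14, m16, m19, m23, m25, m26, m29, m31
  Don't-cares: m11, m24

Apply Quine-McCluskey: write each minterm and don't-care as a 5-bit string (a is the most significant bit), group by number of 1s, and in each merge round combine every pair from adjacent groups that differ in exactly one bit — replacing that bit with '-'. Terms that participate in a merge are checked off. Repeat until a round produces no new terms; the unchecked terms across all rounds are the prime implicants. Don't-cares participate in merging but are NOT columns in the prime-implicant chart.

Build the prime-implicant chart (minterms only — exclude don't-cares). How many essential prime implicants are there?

5

Round 0: 00000✓ 00101 01011 01100✓ 01110✓ 10000✓ 10011✓ 10111✓ 11000✓ 11001✓ 11010✓ 11101✓ 11111✓
Round 1: -0000 011-0 1-000 1-111 10-11 11-01 110-0 1100- 111-1
PIs = {-0000, 00101, 01011, 011-0, 1-000, 1-111, 10-11, 11-01, 110-0, 1100-, 111-1}
Coverage chart:
  m0: -0000 ←essential
  m5: 00101 ←essential
  m12: 011-0 ←essential
  m14: 011-0 ←essential
  m16: -0000,1-000
  m19: 10-11 ←essential
  m23: 1-111,10-11
  m25: 11-01,1100-
  m26: 110-0 ←essential
  m29: 11-01,111-1
  m31: 1-111,111-1
Essential: -0000, 00101, 011-0, 10-11, 110-0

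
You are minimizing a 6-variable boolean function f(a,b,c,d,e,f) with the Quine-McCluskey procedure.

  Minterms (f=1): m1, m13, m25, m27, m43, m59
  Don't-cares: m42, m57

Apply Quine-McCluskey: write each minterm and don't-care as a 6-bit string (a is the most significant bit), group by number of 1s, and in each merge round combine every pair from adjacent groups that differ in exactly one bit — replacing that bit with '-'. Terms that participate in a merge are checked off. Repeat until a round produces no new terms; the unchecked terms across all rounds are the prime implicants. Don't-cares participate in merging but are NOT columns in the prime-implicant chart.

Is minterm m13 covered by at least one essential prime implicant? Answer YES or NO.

YES

Round 0: 000001 001101 011001✓ 011011✓ 101010✓ 101011✓ 111001✓ 111011✓
Round 1: -11001✓ -11011✓ 0110-1✓ 1-1011 10101- 1110-1✓
Round 2: -110-1
PIs = {-110-1, 000001, 001101, 1-1011, 10101-}
Coverage chart:
  m1: 000001 ←essential
  m13: 001101 ←essential
  m25: -110-1 ←essential
  m27: -110-1 ←essential
  m43: 1-1011,10101-
  m59: -110-1,1-1011
Essential: -110-1, 000001, 001101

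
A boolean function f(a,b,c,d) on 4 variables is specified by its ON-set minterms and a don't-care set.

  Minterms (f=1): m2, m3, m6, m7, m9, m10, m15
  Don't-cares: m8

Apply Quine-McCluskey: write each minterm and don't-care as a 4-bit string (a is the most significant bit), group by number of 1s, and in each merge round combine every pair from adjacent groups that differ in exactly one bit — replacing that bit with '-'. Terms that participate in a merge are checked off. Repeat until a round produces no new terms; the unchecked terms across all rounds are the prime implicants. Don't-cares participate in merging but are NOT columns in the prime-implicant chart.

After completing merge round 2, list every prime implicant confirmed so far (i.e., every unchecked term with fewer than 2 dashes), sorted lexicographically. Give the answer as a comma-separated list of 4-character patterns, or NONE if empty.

-010, -111, 10-0, 100-

size-2^0 implicants → 0010(✓)  0011(✓)  0110(✓)  0111(✓)  1000(✓)  1001(✓)  1010(✓)  1111(✓)
size-2^1 implicants → -010  -111  0-10(✓)  0-11(✓)  001-(✓)  011-(✓)  10-0  100-
size-2^2 implicants → 0-1-
Unchecked terms (primes): -010, -111, 0-1-, 10-0, 100-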